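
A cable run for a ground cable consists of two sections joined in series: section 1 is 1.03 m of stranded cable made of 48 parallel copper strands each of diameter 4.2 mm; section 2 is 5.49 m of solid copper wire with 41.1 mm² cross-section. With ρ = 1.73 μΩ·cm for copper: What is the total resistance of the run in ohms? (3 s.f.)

ρ = 1.73 μΩ·cm = 1.73×10^-8 Ω·m
Section 1: A_strand = π(2.1000e-03)² = 1.385e-05 m²; R₁ = ρL/(N·A_s) = (1.73×10^-8)(1.03)/(48×1.385e-05) = 2.679×10^-5 Ω
Section 2: A = 41.1 mm² = 4.110e-05 m²
R₂ = (1.73×10^-8)(5.49)/(4.110e-05) = 0.002311 Ω
R = R₁ + R₂ = 0.00234 Ω

0.00234 Ω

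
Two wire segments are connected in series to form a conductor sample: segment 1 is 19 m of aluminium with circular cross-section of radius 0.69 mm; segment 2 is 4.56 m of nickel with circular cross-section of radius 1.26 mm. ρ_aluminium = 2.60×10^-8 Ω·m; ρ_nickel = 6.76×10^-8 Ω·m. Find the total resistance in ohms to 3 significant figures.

Segment 1: A = πr² = π(6.9000e-04 m)² = 1.496e-06 m²
R₁ = ρL/A = (2.60×10^-8)(19)/(1.496e-06) = 0.3303 Ω
Segment 2: A = πr² = π(1.2600e-03 m)² = 4.988e-06 m²
R₂ = (6.76×10^-8)(4.56)/(4.988e-06) = 0.0618 Ω
R = R₁ + R₂ = 0.392 Ω

0.392 Ω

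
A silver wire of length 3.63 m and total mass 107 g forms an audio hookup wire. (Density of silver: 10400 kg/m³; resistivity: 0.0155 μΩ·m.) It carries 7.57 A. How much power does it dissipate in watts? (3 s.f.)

1.14 W

ρ = 0.0155 μΩ·m = 1.55×10^-8 Ω·m
A = m/(density·L) = 0.107/(10400×3.63) = 2.8343e-06 m²
R = ρL/A = (1.55×10^-8)(3.63)/(2.8343e-06) = 0.01985 Ω
P = I²R = (7.57)² × 0.01985 = 1.14 W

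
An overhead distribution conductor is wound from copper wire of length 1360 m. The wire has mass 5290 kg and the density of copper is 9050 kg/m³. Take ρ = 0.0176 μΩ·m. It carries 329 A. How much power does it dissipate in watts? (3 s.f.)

ρ = 0.0176 μΩ·m = 1.76×10^-8 Ω·m
A = m/(density·L) = 5290/(9050×1360) = 4.2980e-04 m²
R = ρL/A = (1.76×10^-8)(1360)/(4.2980e-04) = 0.05569 Ω
P = I²R = (329)² × 0.05569 = 6030 W

6030 W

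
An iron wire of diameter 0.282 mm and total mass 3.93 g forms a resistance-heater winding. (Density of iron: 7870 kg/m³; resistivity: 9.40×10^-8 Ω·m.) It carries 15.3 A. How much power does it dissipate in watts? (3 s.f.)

A = π(d/2)² = π(1.4100e-04 m)² = 6.2458e-08 m²
L = m/(density·A) = 0.00393/(7870×6.2458e-08) = 7.995 m
R = ρL/A = (9.40×10^-8)(7.995)/(6.2458e-08) = 12.03 Ω
P = I²R = (15.3)² × 12.03 = 2820 W

2820 W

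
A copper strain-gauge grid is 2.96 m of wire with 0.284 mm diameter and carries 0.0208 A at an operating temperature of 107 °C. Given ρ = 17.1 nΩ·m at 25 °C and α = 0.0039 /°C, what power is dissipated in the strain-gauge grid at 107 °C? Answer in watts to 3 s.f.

ρ = 17.1 nΩ·m = 1.71×10^-8 Ω·m
A = π(d/2)² = π(1.4200e-04 m)² = 6.335e-08 m²
R₍25₎ = ρL/A = (1.71×10^-8)(2.96)/(6.335e-08) = 0.799 Ω
R₍107₎ = R₍25₎(1 + αΔT) = 0.799 × (1 + 0.0039×82) = 1.055 Ω
P = I²R = (0.0208)² × 1.055 = 4.56×10^-4 W

4.56×10^-4 W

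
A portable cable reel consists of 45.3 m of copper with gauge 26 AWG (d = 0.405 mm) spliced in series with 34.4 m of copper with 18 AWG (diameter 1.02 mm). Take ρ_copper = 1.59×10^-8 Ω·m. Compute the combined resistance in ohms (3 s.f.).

6.26 Ω

Segment 1: A = π(0.405/2 mm)² = π(2.0250e-04 m)² = 1.288e-07 m²
R₁ = ρL/A = (1.59×10^-8)(45.3)/(1.288e-07) = 5.591 Ω
Segment 2: A = π(1.02/2 mm)² = π(5.1000e-04 m)² = 8.171e-07 m²
R₂ = (1.59×10^-8)(34.4)/(8.171e-07) = 0.6694 Ω
R = R₁ + R₂ = 6.26 Ω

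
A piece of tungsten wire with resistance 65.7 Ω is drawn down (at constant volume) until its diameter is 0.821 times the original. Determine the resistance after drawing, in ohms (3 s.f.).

145 Ω

Volume constant ⇒ L' = L/r² with r = 0.821. R' = ρL'/A' = ρ(L/r²)/(πr²d₀²/4) = R/r⁴.
R' = 2.201 × 65.7 = 145 Ω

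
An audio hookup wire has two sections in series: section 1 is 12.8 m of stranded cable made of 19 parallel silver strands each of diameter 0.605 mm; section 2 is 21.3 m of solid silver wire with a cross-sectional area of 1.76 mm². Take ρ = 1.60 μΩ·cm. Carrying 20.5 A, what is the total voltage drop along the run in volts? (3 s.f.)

4.74 V

ρ = 1.60 μΩ·cm = 1.60×10^-8 Ω·m
Section 1: A_strand = π(3.0250e-04)² = 2.875e-07 m²; R₁ = ρL/(N·A_s) = (1.60×10^-8)(12.8)/(19×2.875e-07) = 0.0375 Ω
Section 2: A = 1.76 mm² = 1.760e-06 m²
R₂ = (1.60×10^-8)(21.3)/(1.760e-06) = 0.1936 Ω
R = R₁ + R₂ = 0.2311 Ω
V = IR = 20.5 × 0.2311 = 4.74 V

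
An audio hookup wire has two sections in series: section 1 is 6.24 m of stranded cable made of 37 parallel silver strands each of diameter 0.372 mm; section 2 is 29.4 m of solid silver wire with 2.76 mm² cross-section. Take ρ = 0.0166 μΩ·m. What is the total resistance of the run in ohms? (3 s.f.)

ρ = 0.0166 μΩ·m = 1.66×10^-8 Ω·m
Section 1: A_strand = π(1.8600e-04)² = 1.087e-07 m²; R₁ = ρL/(N·A_s) = (1.66×10^-8)(6.24)/(37×1.087e-07) = 0.02576 Ω
Section 2: A = 2.76 mm² = 2.760e-06 m²
R₂ = (1.66×10^-8)(29.4)/(2.760e-06) = 0.1768 Ω
R = R₁ + R₂ = 0.203 Ω

0.203 Ω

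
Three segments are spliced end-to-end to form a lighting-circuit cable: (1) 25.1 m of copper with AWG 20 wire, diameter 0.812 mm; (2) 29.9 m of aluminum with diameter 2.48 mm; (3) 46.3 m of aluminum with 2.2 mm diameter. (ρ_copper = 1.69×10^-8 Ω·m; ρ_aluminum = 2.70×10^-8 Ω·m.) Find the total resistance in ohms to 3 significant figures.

Seg 1: A = π(0.812/2 mm)² = π(4.0600e-04 m)² = 5.178e-07 m²
R_1 = (1.69×10^-8)(25.1)/(5.178e-07) = 0.8191 Ω
Seg 2: A = π(d/2)² = π(1.2400e-03 m)² = 4.831e-06 m²
R_2 = (2.70×10^-8)(29.9)/(4.831e-06) = 0.1671 Ω
Seg 3: A = π(d/2)² = π(1.1000e-03 m)² = 3.801e-06 m²
R_3 = (2.70×10^-8)(46.3)/(3.801e-06) = 0.3289 Ω
R_total = R_1 + R_2 + R_3 = 1.32 Ω

1.32 Ω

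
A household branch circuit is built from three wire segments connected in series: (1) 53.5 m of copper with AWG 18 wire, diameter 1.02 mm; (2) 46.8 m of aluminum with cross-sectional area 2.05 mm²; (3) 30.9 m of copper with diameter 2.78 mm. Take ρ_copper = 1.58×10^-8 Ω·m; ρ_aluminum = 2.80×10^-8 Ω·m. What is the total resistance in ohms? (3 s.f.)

Seg 1: A = π(1.02/2 mm)² = π(5.1000e-04 m)² = 8.171e-07 m²
R_1 = (1.58×10^-8)(53.5)/(8.171e-07) = 1.034 Ω
Seg 2: A = 2.05 mm² = 2.050e-06 m²
R_2 = (2.80×10^-8)(46.8)/(2.050e-06) = 0.6392 Ω
Seg 3: A = π(d/2)² = π(1.3900e-03 m)² = 6.070e-06 m²
R_3 = (1.58×10^-8)(30.9)/(6.070e-06) = 0.08043 Ω
R_total = R_1 + R_2 + R_3 = 1.75 Ω

1.75 Ω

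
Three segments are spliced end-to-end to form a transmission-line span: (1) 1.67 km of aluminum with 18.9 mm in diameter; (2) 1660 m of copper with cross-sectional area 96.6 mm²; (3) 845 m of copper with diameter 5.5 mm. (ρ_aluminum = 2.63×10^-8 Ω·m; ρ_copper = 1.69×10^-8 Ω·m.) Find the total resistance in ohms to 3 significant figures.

1.05 Ω

Seg 1: A = π(d/2)² = π(9.4500e-03 m)² = 2.806e-04 m²
R_1 = (2.63×10^-8)(1670)/(2.806e-04) = 0.1566 Ω
Seg 2: A = 96.6 mm² = 9.660e-05 m²
R_2 = (1.69×10^-8)(1660)/(9.660e-05) = 0.2904 Ω
Seg 3: A = π(d/2)² = π(2.7500e-03 m)² = 2.376e-05 m²
R_3 = (1.69×10^-8)(845)/(2.376e-05) = 0.6011 Ω
R_total = R_1 + R_2 + R_3 = 1.05 Ω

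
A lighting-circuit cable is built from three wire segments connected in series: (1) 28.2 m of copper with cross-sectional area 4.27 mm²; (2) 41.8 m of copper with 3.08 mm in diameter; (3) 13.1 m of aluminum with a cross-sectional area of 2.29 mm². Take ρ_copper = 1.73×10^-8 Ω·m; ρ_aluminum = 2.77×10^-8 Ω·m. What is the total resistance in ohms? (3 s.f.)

Seg 1: A = 4.27 mm² = 4.270e-06 m²
R_1 = (1.73×10^-8)(28.2)/(4.270e-06) = 0.1143 Ω
Seg 2: A = π(d/2)² = π(1.5400e-03 m)² = 7.451e-06 m²
R_2 = (1.73×10^-8)(41.8)/(7.451e-06) = 0.09706 Ω
Seg 3: A = 2.29 mm² = 2.290e-06 m²
R_3 = (2.77×10^-8)(13.1)/(2.290e-06) = 0.1585 Ω
R_total = R_1 + R_2 + R_3 = 0.370 Ω

0.370 Ω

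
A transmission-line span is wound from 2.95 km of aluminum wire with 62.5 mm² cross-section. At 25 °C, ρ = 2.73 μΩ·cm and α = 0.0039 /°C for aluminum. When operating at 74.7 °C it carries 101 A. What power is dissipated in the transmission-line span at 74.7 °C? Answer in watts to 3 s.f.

ρ = 2.73 μΩ·cm = 2.73×10^-8 Ω·m
A = 62.5 mm² = 6.250e-05 m²
R₍25₎ = ρL/A = (2.73×10^-8)(2950)/(6.250e-05) = 1.289 Ω
R₍74.7₎ = R₍25₎(1 + αΔT) = 1.289 × (1 + 0.0039×49.7) = 1.538 Ω
P = I²R = (101)² × 1.538 = 15700 W

15700 W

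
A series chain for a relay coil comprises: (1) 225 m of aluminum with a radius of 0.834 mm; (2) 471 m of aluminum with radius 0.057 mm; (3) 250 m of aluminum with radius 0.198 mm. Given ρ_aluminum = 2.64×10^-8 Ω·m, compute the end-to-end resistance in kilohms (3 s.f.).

Seg 1: A = πr² = π(8.3400e-04 m)² = 2.185e-06 m²
R_1 = (2.64×10^-8)(225)/(2.185e-06) = 2.718 Ω
Seg 2: A = πr² = π(5.7000e-05 m)² = 1.021e-08 m²
R_2 = (2.64×10^-8)(471)/(1.021e-08) = 1218 Ω
Seg 3: A = πr² = π(1.9800e-04 m)² = 1.232e-07 m²
R_3 = (2.64×10^-8)(250)/(1.232e-07) = 53.59 Ω
R_total = R_1 + R_2 + R_3 = 1.27 kΩ

1.27 kΩ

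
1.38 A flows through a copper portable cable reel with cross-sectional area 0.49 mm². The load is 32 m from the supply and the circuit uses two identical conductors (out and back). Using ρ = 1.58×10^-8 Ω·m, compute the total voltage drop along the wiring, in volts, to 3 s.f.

2.85 V

A = 0.49 mm² = 4.900e-07 m²
Total conductor length (both ways) L = 2 × 32 = 64 m
R = ρL/A = (1.58×10^-8)(64)/(4.900e-07) = 2.064 Ω
V = IR = 1.38 × 2.064 = 2.85 V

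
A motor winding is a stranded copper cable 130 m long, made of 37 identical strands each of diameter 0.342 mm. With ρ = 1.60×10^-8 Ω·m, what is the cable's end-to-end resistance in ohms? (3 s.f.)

A_strand = π(1.7100e-04 m)² = 9.186e-08 m²
R_strand = ρL/A = (1.60×10^-8)(130)/(9.186e-08) = 22.64 Ω
R_total = R_strand/N = 22.64/37 = 0.612 Ω

0.612 Ω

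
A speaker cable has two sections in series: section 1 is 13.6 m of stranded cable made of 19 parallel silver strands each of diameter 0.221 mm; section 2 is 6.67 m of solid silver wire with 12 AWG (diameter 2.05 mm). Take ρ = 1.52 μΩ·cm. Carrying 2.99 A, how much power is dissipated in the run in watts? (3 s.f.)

2.81 W

ρ = 1.52 μΩ·cm = 1.52×10^-8 Ω·m
Section 1: A_strand = π(1.1050e-04)² = 3.836e-08 m²; R₁ = ρL/(N·A_s) = (1.52×10^-8)(13.6)/(19×3.836e-08) = 0.2836 Ω
Section 2: A = π(2.05/2 mm)² = π(1.0250e-03 m)² = 3.301e-06 m²
R₂ = (1.52×10^-8)(6.67)/(3.301e-06) = 0.03072 Ω
R = R₁ + R₂ = 0.3143 Ω
P = I²R = (2.99)² × 0.3143 = 2.81 W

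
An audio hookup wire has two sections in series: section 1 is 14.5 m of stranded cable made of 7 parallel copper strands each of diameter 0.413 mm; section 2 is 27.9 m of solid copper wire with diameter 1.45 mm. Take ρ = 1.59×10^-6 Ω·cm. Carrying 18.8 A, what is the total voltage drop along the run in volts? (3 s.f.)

ρ = 1.59×10^-6 Ω·cm = 1.59×10^-8 Ω·m
Section 1: A_strand = π(2.0650e-04)² = 1.340e-07 m²; R₁ = ρL/(N·A_s) = (1.59×10^-8)(14.5)/(7×1.340e-07) = 0.2459 Ω
Section 2: A = π(d/2)² = π(7.2500e-04 m)² = 1.651e-06 m²
R₂ = (1.59×10^-8)(27.9)/(1.651e-06) = 0.2686 Ω
R = R₁ + R₂ = 0.5145 Ω
V = IR = 18.8 × 0.5145 = 9.67 V

9.67 V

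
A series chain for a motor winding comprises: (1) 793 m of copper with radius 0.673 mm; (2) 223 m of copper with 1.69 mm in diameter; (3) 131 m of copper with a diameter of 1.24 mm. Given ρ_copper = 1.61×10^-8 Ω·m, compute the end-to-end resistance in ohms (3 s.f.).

12.3 Ω

Seg 1: A = πr² = π(6.7300e-04 m)² = 1.423e-06 m²
R_1 = (1.61×10^-8)(793)/(1.423e-06) = 8.973 Ω
Seg 2: A = π(d/2)² = π(8.4500e-04 m)² = 2.243e-06 m²
R_2 = (1.61×10^-8)(223)/(2.243e-06) = 1.601 Ω
Seg 3: A = π(d/2)² = π(6.2000e-04 m)² = 1.208e-06 m²
R_3 = (1.61×10^-8)(131)/(1.208e-06) = 1.746 Ω
R_total = R_1 + R_2 + R_3 = 12.3 Ω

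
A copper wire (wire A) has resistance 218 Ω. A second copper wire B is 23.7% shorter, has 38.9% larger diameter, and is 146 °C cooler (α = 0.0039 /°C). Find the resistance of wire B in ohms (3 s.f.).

R ∝ ρL/d² with ρ ∝ (1+αΔT), so R_B/R_A = (1 − 23.7/100) × (1 + 38.9/100)⁻² × (1 − 0.0039×146)
= 0.763 × 0.5183 × 0.4306 = 0.1703
R_B = 0.1703 × 218 = 37.1 Ω

37.1 Ω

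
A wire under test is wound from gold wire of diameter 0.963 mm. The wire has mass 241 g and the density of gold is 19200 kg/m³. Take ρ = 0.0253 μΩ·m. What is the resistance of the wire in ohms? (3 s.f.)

0.599 Ω

ρ = 0.0253 μΩ·m = 2.53×10^-8 Ω·m
A = π(d/2)² = π(4.8150e-04 m)² = 7.2835e-07 m²
L = m/(density·A) = 0.241/(19200×7.2835e-07) = 17.23 m
R = ρL/A = (2.53×10^-8)(17.23)/(7.2835e-07) = 0.599 Ω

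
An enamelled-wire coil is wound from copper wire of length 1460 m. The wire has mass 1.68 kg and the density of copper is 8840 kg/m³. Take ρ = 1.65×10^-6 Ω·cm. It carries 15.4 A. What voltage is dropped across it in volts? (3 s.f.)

2850 V

ρ = 1.65×10^-6 Ω·cm = 1.65×10^-8 Ω·m
A = m/(density·L) = 1.68/(8840×1460) = 1.3017e-07 m²
R = ρL/A = (1.65×10^-8)(1460)/(1.3017e-07) = 185.1 Ω
V = IR = 15.4 × 185.1 = 2850 V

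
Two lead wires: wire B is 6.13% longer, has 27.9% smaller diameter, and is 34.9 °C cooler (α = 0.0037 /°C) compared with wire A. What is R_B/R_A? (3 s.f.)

R ∝ ρL/d² with ρ ∝ (1+αΔT), so R_B/R_A = (1 + 6.13/100) × (1 − 27.9/100)⁻² × (1 − 0.0037×34.9)
= 1.061 × 1.924 × 0.8709 = 1.78

1.78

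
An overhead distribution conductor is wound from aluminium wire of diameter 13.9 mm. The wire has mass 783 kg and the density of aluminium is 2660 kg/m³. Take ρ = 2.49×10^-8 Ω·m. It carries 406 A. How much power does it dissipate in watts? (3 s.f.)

52500 W

A = π(d/2)² = π(6.9500e-03 m)² = 1.5175e-04 m²
L = m/(density·A) = 783/(2660×1.5175e-04) = 1940 m
R = ρL/A = (2.49×10^-8)(1940)/(1.5175e-04) = 0.3183 Ω
P = I²R = (406)² × 0.3183 = 52500 W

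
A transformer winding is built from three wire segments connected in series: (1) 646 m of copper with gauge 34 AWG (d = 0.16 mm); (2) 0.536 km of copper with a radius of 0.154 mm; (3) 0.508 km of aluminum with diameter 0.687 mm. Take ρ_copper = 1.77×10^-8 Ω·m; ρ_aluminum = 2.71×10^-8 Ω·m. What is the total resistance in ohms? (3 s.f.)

733 Ω

Seg 1: A = π(0.16/2 mm)² = π(8.0000e-05 m)² = 2.011e-08 m²
R_1 = (1.77×10^-8)(646)/(2.011e-08) = 568.7 Ω
Seg 2: A = πr² = π(1.5400e-04 m)² = 7.451e-08 m²
R_2 = (1.77×10^-8)(536)/(7.451e-08) = 127.3 Ω
Seg 3: A = π(d/2)² = π(3.4350e-04 m)² = 3.707e-07 m²
R_3 = (2.71×10^-8)(508)/(3.707e-07) = 37.14 Ω
R_total = R_1 + R_2 + R_3 = 733 Ω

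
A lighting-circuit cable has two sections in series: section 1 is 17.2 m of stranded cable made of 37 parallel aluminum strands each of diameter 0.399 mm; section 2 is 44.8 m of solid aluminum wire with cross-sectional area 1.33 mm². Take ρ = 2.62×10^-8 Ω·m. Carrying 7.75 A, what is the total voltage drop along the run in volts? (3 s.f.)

7.59 V

Section 1: A_strand = π(1.9950e-04)² = 1.250e-07 m²; R₁ = ρL/(N·A_s) = (2.62×10^-8)(17.2)/(37×1.250e-07) = 0.09741 Ω
Section 2: A = 1.33 mm² = 1.330e-06 m²
R₂ = (2.62×10^-8)(44.8)/(1.330e-06) = 0.8825 Ω
R = R₁ + R₂ = 0.9799 Ω
V = IR = 7.75 × 0.9799 = 7.59 V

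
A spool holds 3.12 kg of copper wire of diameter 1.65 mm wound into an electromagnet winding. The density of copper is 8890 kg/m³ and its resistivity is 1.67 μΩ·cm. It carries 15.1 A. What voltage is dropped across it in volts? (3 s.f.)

19.4 V

ρ = 1.67 μΩ·cm = 1.67×10^-8 Ω·m
A = π(d/2)² = π(8.2500e-04 m)² = 2.1382e-06 m²
L = m/(density·A) = 3.12/(8890×2.1382e-06) = 164.1 m
R = ρL/A = (1.67×10^-8)(164.1)/(2.1382e-06) = 1.282 Ω
V = IR = 15.1 × 1.282 = 19.4 V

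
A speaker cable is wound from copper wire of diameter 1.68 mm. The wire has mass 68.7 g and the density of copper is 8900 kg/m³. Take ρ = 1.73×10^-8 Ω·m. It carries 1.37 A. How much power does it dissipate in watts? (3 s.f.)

A = π(d/2)² = π(8.4000e-04 m)² = 2.2167e-06 m²
L = m/(density·A) = 0.0687/(8900×2.2167e-06) = 3.482 m
R = ρL/A = (1.73×10^-8)(3.482)/(2.2167e-06) = 0.02718 Ω
P = I²R = (1.37)² × 0.02718 = 0.0510 W

0.0510 W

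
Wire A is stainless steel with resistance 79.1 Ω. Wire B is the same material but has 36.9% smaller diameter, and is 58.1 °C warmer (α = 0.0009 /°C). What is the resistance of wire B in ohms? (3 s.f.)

209 Ω

R ∝ ρL/d² with ρ ∝ (1+αΔT), so R_B/R_A = (1 − 36.9/100)⁻² × (1 + 0.0009×58.1)
= 2.511 × 1.052 = 2.643
R_B = 2.643 × 79.1 = 209 Ω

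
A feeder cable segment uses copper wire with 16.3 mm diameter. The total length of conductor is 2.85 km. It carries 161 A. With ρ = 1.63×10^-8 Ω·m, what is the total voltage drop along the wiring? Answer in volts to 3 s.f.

A = π(d/2)² = π(8.1500e-03 m)² = 2.087e-04 m²
R = ρL/A = (1.63×10^-8)(2850)/(2.087e-04) = 0.2226 Ω
V = IR = 161 × 0.2226 = 35.8 V

35.8 V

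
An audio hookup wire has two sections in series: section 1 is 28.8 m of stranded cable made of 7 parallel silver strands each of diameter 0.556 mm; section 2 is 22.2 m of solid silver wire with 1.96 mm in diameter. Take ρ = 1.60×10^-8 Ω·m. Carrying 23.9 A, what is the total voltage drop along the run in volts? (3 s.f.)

9.29 V

Section 1: A_strand = π(2.7800e-04)² = 2.428e-07 m²; R₁ = ρL/(N·A_s) = (1.60×10^-8)(28.8)/(7×2.428e-07) = 0.2711 Ω
Section 2: A = π(d/2)² = π(9.8000e-04 m)² = 3.017e-06 m²
R₂ = (1.60×10^-8)(22.2)/(3.017e-06) = 0.1177 Ω
R = R₁ + R₂ = 0.3889 Ω
V = IR = 23.9 × 0.3889 = 9.29 V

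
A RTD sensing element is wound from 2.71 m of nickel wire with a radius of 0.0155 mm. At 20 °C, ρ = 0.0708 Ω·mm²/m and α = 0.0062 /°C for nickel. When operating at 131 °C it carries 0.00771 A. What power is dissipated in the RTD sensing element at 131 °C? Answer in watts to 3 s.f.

0.0255 W

ρ = 0.0708 Ω·mm²/m = 7.08×10^-8 Ω·m
A = πr² = π(1.5500e-05 m)² = 7.548e-10 m²
R₍20₎ = ρL/A = (7.08×10^-8)(2.71)/(7.548e-10) = 254.2 Ω
R₍131₎ = R₍20₎(1 + αΔT) = 254.2 × (1 + 0.0062×111) = 429.2 Ω
P = I²R = (0.00771)² × 429.2 = 0.0255 W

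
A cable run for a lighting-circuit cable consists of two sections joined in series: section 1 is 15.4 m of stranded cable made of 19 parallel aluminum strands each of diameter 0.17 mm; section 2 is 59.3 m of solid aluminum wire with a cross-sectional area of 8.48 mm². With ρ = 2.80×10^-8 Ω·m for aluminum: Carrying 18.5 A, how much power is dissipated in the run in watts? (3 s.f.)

409 W

Section 1: A_strand = π(8.5000e-05)² = 2.270e-08 m²; R₁ = ρL/(N·A_s) = (2.80×10^-8)(15.4)/(19×2.270e-08) = 0.9999 Ω
Section 2: A = 8.48 mm² = 8.480e-06 m²
R₂ = (2.80×10^-8)(59.3)/(8.480e-06) = 0.1958 Ω
R = R₁ + R₂ = 1.196 Ω
P = I²R = (18.5)² × 1.196 = 409 W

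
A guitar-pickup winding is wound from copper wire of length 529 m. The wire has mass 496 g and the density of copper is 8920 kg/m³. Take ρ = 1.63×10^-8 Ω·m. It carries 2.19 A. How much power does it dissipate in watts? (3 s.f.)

A = m/(density·L) = 0.496/(8920×529) = 1.0511e-07 m²
R = ρL/A = (1.63×10^-8)(529)/(1.0511e-07) = 82.03 Ω
P = I²R = (2.19)² × 82.03 = 393 W

393 W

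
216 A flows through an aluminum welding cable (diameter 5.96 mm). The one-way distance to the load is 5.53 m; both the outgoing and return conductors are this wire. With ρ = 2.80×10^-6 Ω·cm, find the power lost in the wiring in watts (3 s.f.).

ρ = 2.80×10^-6 Ω·cm = 2.80×10^-8 Ω·m
A = π(d/2)² = π(2.9800e-03 m)² = 2.790e-05 m²
Total conductor length (both ways) L = 2 × 5.53 = 11.06 m
R = ρL/A = (2.80×10^-8)(11.06)/(2.790e-05) = 0.0111 Ω
P = I²R = (216)² × 0.0111 = 518 W

518 W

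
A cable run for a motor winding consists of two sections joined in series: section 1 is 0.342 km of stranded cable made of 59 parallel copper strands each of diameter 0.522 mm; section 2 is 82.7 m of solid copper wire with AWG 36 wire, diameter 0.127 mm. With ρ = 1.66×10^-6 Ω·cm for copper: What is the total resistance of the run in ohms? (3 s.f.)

ρ = 1.66×10^-6 Ω·cm = 1.66×10^-8 Ω·m
Section 1: A_strand = π(2.6100e-04)² = 2.140e-07 m²; R₁ = ρL/(N·A_s) = (1.66×10^-8)(342)/(59×2.140e-07) = 0.4496 Ω
Section 2: A = π(0.127/2 mm)² = π(6.3500e-05 m)² = 1.267e-08 m²
R₂ = (1.66×10^-8)(82.7)/(1.267e-08) = 108.4 Ω
R = R₁ + R₂ = 109 Ω

109 Ω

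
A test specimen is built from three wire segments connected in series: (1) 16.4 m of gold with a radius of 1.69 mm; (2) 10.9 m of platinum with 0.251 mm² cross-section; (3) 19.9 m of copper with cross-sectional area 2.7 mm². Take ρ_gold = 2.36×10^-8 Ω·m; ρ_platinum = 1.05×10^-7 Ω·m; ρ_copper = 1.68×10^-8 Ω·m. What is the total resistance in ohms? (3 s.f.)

Seg 1: A = πr² = π(1.6900e-03 m)² = 8.973e-06 m²
R_1 = (2.36×10^-8)(16.4)/(8.973e-06) = 0.04314 Ω
Seg 2: A = 0.251 mm² = 2.510e-07 m²
R_2 = (1.05×10^-7)(10.9)/(2.510e-07) = 4.56 Ω
Seg 3: A = 2.7 mm² = 2.700e-06 m²
R_3 = (1.68×10^-8)(19.9)/(2.700e-06) = 0.1238 Ω
R_total = R_1 + R_2 + R_3 = 4.73 Ω

4.73 Ω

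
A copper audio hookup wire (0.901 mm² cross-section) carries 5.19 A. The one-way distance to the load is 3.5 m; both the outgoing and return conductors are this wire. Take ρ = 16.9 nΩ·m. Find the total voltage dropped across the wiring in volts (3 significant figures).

0.681 V

ρ = 16.9 nΩ·m = 1.69×10^-8 Ω·m
A = 0.901 mm² = 9.010e-07 m²
Total conductor length (both ways) L = 2 × 3.5 = 7 m
R = ρL/A = (1.69×10^-8)(7)/(9.010e-07) = 0.1313 Ω
V = IR = 5.19 × 0.1313 = 0.681 V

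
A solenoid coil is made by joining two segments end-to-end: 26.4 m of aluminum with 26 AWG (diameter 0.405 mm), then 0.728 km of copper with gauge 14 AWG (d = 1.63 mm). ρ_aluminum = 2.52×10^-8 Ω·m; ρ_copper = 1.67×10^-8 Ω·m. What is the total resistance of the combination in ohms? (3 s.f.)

Segment 1: A = π(0.405/2 mm)² = π(2.0250e-04 m)² = 1.288e-07 m²
R₁ = ρL/A = (2.52×10^-8)(26.4)/(1.288e-07) = 5.164 Ω
Segment 2: A = π(1.63/2 mm)² = π(8.1500e-04 m)² = 2.087e-06 m²
R₂ = (1.67×10^-8)(728)/(2.087e-06) = 5.826 Ω
R = R₁ + R₂ = 11.0 Ω

11.0 Ω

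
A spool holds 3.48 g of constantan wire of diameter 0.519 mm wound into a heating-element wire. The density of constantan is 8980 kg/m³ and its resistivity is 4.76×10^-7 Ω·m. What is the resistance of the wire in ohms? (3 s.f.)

A = π(d/2)² = π(2.5950e-04 m)² = 2.1156e-07 m²
L = m/(density·A) = 0.00348/(8980×2.1156e-07) = 1.832 m
R = ρL/A = (4.76×10^-7)(1.832)/(2.1156e-07) = 4.12 Ω

4.12 Ω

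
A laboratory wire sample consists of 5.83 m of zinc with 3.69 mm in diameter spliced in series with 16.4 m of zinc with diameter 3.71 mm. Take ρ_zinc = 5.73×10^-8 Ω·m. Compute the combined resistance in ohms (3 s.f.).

Segment 1: A = π(d/2)² = π(1.8450e-03 m)² = 1.069e-05 m²
R₁ = ρL/A = (5.73×10^-8)(5.83)/(1.069e-05) = 0.03124 Ω
Segment 2: A = π(d/2)² = π(1.8550e-03 m)² = 1.081e-05 m²
R₂ = (5.73×10^-8)(16.4)/(1.081e-05) = 0.08693 Ω
R = R₁ + R₂ = 0.118 Ω

0.118 Ω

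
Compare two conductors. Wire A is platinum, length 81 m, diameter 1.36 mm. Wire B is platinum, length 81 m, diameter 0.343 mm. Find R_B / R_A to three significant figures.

15.7

R ∝ ρL/d², so R_B/R_A = (d_A/d_B)²
= (1.36/0.343)² = 15.7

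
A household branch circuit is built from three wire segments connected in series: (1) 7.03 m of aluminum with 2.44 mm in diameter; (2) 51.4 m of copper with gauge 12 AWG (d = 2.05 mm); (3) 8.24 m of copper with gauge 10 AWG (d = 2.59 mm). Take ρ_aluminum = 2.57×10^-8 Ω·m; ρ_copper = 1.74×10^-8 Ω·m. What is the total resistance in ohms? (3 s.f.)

0.337 Ω

Seg 1: A = π(d/2)² = π(1.2200e-03 m)² = 4.676e-06 m²
R_1 = (2.57×10^-8)(7.03)/(4.676e-06) = 0.03864 Ω
Seg 2: A = π(2.05/2 mm)² = π(1.0250e-03 m)² = 3.301e-06 m²
R_2 = (1.74×10^-8)(51.4)/(3.301e-06) = 0.271 Ω
Seg 3: A = π(2.59/2 mm)² = π(1.2950e-03 m)² = 5.269e-06 m²
R_3 = (1.74×10^-8)(8.24)/(5.269e-06) = 0.02721 Ω
R_total = R_1 + R_2 + R_3 = 0.337 Ω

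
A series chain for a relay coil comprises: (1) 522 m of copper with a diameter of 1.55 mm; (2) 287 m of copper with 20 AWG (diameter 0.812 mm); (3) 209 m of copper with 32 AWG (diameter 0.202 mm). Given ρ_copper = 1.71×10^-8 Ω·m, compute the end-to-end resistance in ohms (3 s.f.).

Seg 1: A = π(d/2)² = π(7.7500e-04 m)² = 1.887e-06 m²
R_1 = (1.71×10^-8)(522)/(1.887e-06) = 4.731 Ω
Seg 2: A = π(0.812/2 mm)² = π(4.0600e-04 m)² = 5.178e-07 m²
R_2 = (1.71×10^-8)(287)/(5.178e-07) = 9.477 Ω
Seg 3: A = π(0.202/2 mm)² = π(1.0100e-04 m)² = 3.205e-08 m²
R_3 = (1.71×10^-8)(209)/(3.205e-08) = 111.5 Ω
R_total = R_1 + R_2 + R_3 = 126 Ω

126 Ω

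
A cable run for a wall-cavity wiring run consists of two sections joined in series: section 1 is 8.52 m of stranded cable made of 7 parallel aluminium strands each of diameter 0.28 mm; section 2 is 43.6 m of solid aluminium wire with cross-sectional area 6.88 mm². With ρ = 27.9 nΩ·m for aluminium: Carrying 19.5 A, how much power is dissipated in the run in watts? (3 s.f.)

ρ = 27.9 nΩ·m = 2.79×10^-8 Ω·m
Section 1: A_strand = π(1.4000e-04)² = 6.158e-08 m²; R₁ = ρL/(N·A_s) = (2.79×10^-8)(8.52)/(7×6.158e-08) = 0.5515 Ω
Section 2: A = 6.88 mm² = 6.880e-06 m²
R₂ = (2.79×10^-8)(43.6)/(6.880e-06) = 0.1768 Ω
R = R₁ + R₂ = 0.7283 Ω
P = I²R = (19.5)² × 0.7283 = 277 W

277 W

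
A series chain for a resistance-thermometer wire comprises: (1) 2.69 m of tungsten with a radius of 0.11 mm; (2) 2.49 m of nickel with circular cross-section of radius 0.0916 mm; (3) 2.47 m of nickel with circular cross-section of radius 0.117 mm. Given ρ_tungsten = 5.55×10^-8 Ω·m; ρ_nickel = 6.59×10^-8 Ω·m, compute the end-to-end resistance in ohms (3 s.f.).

13.9 Ω

Seg 1: A = πr² = π(1.1000e-04 m)² = 3.801e-08 m²
R_1 = (5.55×10^-8)(2.69)/(3.801e-08) = 3.927 Ω
Seg 2: A = πr² = π(9.1600e-05 m)² = 2.636e-08 m²
R_2 = (6.59×10^-8)(2.49)/(2.636e-08) = 6.225 Ω
Seg 3: A = πr² = π(1.1700e-04 m)² = 4.301e-08 m²
R_3 = (6.59×10^-8)(2.47)/(4.301e-08) = 3.785 Ω
R_total = R_1 + R_2 + R_3 = 13.9 Ω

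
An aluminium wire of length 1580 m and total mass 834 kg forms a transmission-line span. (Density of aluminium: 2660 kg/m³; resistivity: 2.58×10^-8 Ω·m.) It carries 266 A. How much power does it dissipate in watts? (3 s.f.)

A = m/(density·L) = 834/(2660×1580) = 1.9844e-04 m²
R = ρL/A = (2.58×10^-8)(1580)/(1.9844e-04) = 0.2054 Ω
P = I²R = (266)² × 0.2054 = 14500 W

14500 W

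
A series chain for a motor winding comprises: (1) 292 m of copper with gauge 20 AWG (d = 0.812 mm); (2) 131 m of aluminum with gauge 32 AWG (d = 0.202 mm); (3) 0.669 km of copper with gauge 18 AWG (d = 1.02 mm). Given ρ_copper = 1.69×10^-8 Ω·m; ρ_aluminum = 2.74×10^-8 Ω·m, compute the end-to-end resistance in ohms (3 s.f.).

135 Ω

Seg 1: A = π(0.812/2 mm)² = π(4.0600e-04 m)² = 5.178e-07 m²
R_1 = (1.69×10^-8)(292)/(5.178e-07) = 9.529 Ω
Seg 2: A = π(0.202/2 mm)² = π(1.0100e-04 m)² = 3.205e-08 m²
R_2 = (2.74×10^-8)(131)/(3.205e-08) = 112 Ω
Seg 3: A = π(1.02/2 mm)² = π(5.1000e-04 m)² = 8.171e-07 m²
R_3 = (1.69×10^-8)(669)/(8.171e-07) = 13.84 Ω
R_total = R_1 + R_2 + R_3 = 135 Ω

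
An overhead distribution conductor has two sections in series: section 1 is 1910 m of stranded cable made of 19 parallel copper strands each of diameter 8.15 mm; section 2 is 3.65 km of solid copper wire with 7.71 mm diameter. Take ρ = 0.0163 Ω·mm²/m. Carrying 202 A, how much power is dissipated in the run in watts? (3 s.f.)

ρ = 0.0163 Ω·mm²/m = 1.63×10^-8 Ω·m
Section 1: A_strand = π(4.0750e-03)² = 5.217e-05 m²; R₁ = ρL/(N·A_s) = (1.63×10^-8)(1910)/(19×5.217e-05) = 0.03141 Ω
Section 2: A = π(d/2)² = π(3.8550e-03 m)² = 4.669e-05 m²
R₂ = (1.63×10^-8)(3650)/(4.669e-05) = 1.274 Ω
R = R₁ + R₂ = 1.306 Ω
P = I²R = (202)² × 1.306 = 53300 W

53300 W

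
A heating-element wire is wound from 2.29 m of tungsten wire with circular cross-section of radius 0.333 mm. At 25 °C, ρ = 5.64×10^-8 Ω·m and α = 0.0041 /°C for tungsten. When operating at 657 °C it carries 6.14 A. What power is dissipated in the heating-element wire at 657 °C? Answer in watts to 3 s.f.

50.2 W

A = πr² = π(3.3300e-04 m)² = 3.484e-07 m²
R₍25₎ = ρL/A = (5.64×10^-8)(2.29)/(3.484e-07) = 0.3707 Ω
R₍657₎ = R₍25₎(1 + αΔT) = 0.3707 × (1 + 0.0041×632) = 1.331 Ω
P = I²R = (6.14)² × 1.331 = 50.2 W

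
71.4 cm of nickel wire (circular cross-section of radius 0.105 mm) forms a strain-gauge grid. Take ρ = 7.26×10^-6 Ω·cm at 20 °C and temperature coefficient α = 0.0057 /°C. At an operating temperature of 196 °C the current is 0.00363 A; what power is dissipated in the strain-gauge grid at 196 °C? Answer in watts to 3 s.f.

ρ = 7.26×10^-6 Ω·cm = 7.26×10^-8 Ω·m
A = πr² = π(1.0500e-04 m)² = 3.464e-08 m²
R₍20₎ = ρL/A = (7.26×10^-8)(0.714)/(3.464e-08) = 1.497 Ω
R₍196₎ = R₍20₎(1 + αΔT) = 1.497 × (1 + 0.0057×176) = 2.998 Ω
P = I²R = (0.00363)² × 2.998 = 3.95×10^-5 W

3.95×10^-5 W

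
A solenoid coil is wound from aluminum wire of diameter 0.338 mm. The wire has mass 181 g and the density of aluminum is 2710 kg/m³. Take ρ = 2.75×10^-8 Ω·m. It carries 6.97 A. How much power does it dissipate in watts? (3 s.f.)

11100 W

A = π(d/2)² = π(1.6900e-04 m)² = 8.9727e-08 m²
L = m/(density·A) = 0.181/(2710×8.9727e-08) = 744.4 m
R = ρL/A = (2.75×10^-8)(744.4)/(8.9727e-08) = 228.1 Ω
P = I²R = (6.97)² × 228.1 = 11100 W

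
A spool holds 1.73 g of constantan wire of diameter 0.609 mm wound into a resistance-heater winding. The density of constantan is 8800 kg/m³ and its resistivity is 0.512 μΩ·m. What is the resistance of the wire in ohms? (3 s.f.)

ρ = 0.512 μΩ·m = 5.12×10^-7 Ω·m
A = π(d/2)² = π(3.0450e-04 m)² = 2.9129e-07 m²
L = m/(density·A) = 0.00173/(8800×2.9129e-07) = 0.6749 m
R = ρL/A = (5.12×10^-7)(0.6749)/(2.9129e-07) = 1.19 Ω

1.19 Ω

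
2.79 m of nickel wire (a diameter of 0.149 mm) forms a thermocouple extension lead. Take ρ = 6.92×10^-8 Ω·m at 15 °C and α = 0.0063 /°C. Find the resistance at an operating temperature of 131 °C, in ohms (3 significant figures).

A = π(d/2)² = π(7.4500e-05 m)² = 1.744e-08 m²
R₍15°C₎ = ρL/A = (6.92×10^-8)(2.79)/(1.744e-08) = 11.07 Ω
R = R₀(1 + αΔT) = 11.07(1 + 0.0063×116) = 19.2 Ω

19.2 Ω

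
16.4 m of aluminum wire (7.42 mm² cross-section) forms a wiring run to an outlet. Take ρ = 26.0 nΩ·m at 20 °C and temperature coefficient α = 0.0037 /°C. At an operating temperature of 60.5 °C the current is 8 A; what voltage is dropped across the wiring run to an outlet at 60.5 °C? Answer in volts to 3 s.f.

ρ = 26.0 nΩ·m = 2.60×10^-8 Ω·m
A = 7.42 mm² = 7.420e-06 m²
R₍20₎ = ρL/A = (2.60×10^-8)(16.4)/(7.420e-06) = 0.05747 Ω
R₍60.5₎ = R₍20₎(1 + αΔT) = 0.05747 × (1 + 0.0037×40.5) = 0.06608 Ω
V = IR = 8 × 0.06608 = 0.529 V

0.529 V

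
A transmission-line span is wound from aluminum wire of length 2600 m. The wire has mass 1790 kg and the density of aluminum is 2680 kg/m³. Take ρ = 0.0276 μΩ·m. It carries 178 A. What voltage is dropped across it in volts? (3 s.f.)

ρ = 0.0276 μΩ·m = 2.76×10^-8 Ω·m
A = m/(density·L) = 1790/(2680×2600) = 2.5689e-04 m²
R = ρL/A = (2.76×10^-8)(2600)/(2.5689e-04) = 0.2793 Ω
V = IR = 178 × 0.2793 = 49.7 V

49.7 V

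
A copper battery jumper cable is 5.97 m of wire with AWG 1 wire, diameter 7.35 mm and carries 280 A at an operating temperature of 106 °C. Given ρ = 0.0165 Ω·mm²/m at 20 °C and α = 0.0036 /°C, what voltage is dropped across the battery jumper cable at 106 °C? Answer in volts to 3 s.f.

0.851 V

ρ = 0.0165 Ω·mm²/m = 1.65×10^-8 Ω·m
A = π(7.35/2 mm)² = π(3.6750e-03 m)² = 4.243e-05 m²
R₍20₎ = ρL/A = (1.65×10^-8)(5.97)/(4.243e-05) = 0.002322 Ω
R₍106₎ = R₍20₎(1 + αΔT) = 0.002322 × (1 + 0.0036×86) = 0.00304 Ω
V = IR = 280 × 0.00304 = 0.851 V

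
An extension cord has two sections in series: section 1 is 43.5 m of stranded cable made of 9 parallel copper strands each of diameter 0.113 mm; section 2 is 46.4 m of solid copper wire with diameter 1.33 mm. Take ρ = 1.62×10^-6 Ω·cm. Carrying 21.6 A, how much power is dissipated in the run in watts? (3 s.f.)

3900 W

ρ = 1.62×10^-6 Ω·cm = 1.62×10^-8 Ω·m
Section 1: A_strand = π(5.6500e-05)² = 1.003e-08 m²; R₁ = ρL/(N·A_s) = (1.62×10^-8)(43.5)/(9×1.003e-08) = 7.808 Ω
Section 2: A = π(d/2)² = π(6.6500e-04 m)² = 1.389e-06 m²
R₂ = (1.62×10^-8)(46.4)/(1.389e-06) = 0.5411 Ω
R = R₁ + R₂ = 8.349 Ω
P = I²R = (21.6)² × 8.349 = 3900 W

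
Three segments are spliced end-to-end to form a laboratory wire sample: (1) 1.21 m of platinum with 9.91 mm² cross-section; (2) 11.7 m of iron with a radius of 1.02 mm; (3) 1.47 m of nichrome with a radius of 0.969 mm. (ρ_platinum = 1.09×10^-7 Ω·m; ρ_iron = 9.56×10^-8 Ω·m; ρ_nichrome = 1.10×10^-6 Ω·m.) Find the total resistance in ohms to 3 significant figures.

0.904 Ω

Seg 1: A = 9.91 mm² = 9.910e-06 m²
R_1 = (1.09×10^-7)(1.21)/(9.910e-06) = 0.01331 Ω
Seg 2: A = πr² = π(1.0200e-03 m)² = 3.269e-06 m²
R_2 = (9.56×10^-8)(11.7)/(3.269e-06) = 0.3422 Ω
Seg 3: A = πr² = π(9.6900e-04 m)² = 2.950e-06 m²
R_3 = (1.10×10^-6)(1.47)/(2.950e-06) = 0.5482 Ω
R_total = R_1 + R_2 + R_3 = 0.904 Ω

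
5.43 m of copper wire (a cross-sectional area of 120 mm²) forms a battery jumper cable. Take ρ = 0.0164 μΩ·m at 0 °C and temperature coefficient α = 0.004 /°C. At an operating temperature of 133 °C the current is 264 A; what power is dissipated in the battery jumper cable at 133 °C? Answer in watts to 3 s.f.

79.2 W

ρ = 0.0164 μΩ·m = 1.64×10^-8 Ω·m
A = 120 mm² = 1.200e-04 m²
R₍0₎ = ρL/A = (1.64×10^-8)(5.43)/(1.200e-04) = 7.421×10^-4 Ω
R₍133₎ = R₍0₎(1 + αΔT) = 7.421×10^-4 × (1 + 0.004×133) = 0.001137 Ω
P = I²R = (264)² × 0.001137 = 79.2 W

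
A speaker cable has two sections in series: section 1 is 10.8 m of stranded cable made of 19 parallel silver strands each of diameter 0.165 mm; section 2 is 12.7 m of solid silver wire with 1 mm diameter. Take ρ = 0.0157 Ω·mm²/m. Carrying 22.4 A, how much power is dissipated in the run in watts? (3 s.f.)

ρ = 0.0157 Ω·mm²/m = 1.57×10^-8 Ω·m
Section 1: A_strand = π(8.2500e-05)² = 2.138e-08 m²; R₁ = ρL/(N·A_s) = (1.57×10^-8)(10.8)/(19×2.138e-08) = 0.4174 Ω
Section 2: A = π(d/2)² = π(5.0000e-04 m)² = 7.854e-07 m²
R₂ = (1.57×10^-8)(12.7)/(7.854e-07) = 0.2539 Ω
R = R₁ + R₂ = 0.6712 Ω
P = I²R = (22.4)² × 0.6712 = 337 W

337 W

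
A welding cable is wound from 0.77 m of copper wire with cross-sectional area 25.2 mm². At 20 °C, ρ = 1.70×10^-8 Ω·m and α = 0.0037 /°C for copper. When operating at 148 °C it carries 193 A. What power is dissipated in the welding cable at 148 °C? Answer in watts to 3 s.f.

A = 25.2 mm² = 2.520e-05 m²
R₍20₎ = ρL/A = (1.70×10^-8)(0.77)/(2.520e-05) = 5.194×10^-4 Ω
R₍148₎ = R₍20₎(1 + αΔT) = 5.194×10^-4 × (1 + 0.0037×128) = 7.655×10^-4 Ω
P = I²R = (193)² × 7.655×10^-4 = 28.5 W

28.5 W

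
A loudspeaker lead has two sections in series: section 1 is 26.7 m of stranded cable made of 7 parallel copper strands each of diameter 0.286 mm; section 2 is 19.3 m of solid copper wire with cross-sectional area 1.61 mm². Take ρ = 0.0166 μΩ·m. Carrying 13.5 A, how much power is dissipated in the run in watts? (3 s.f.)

ρ = 0.0166 μΩ·m = 1.66×10^-8 Ω·m
Section 1: A_strand = π(1.4300e-04)² = 6.424e-08 m²; R₁ = ρL/(N·A_s) = (1.66×10^-8)(26.7)/(7×6.424e-08) = 0.9856 Ω
Section 2: A = 1.61 mm² = 1.610e-06 m²
R₂ = (1.66×10^-8)(19.3)/(1.610e-06) = 0.199 Ω
R = R₁ + R₂ = 1.185 Ω
P = I²R = (13.5)² × 1.185 = 216 W

216 W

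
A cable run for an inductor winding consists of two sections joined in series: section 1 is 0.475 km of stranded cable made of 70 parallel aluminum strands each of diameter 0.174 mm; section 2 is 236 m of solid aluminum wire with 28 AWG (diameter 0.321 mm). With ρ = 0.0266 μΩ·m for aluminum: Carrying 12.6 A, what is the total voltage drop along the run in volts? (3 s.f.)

1070 V

ρ = 0.0266 μΩ·m = 2.66×10^-8 Ω·m
Section 1: A_strand = π(8.7000e-05)² = 2.378e-08 m²; R₁ = ρL/(N·A_s) = (2.66×10^-8)(475)/(70×2.378e-08) = 7.591 Ω
Section 2: A = π(0.321/2 mm)² = π(1.6050e-04 m)² = 8.093e-08 m²
R₂ = (2.66×10^-8)(236)/(8.093e-08) = 77.57 Ω
R = R₁ + R₂ = 85.16 Ω
V = IR = 12.6 × 85.16 = 1070 V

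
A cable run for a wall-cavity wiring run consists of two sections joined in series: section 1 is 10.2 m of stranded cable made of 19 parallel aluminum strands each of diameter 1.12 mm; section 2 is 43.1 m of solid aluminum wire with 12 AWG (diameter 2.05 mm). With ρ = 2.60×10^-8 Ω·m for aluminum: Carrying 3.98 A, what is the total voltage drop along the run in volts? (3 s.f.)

1.41 V

Section 1: A_strand = π(5.6000e-04)² = 9.852e-07 m²; R₁ = ρL/(N·A_s) = (2.60×10^-8)(10.2)/(19×9.852e-07) = 0.01417 Ω
Section 2: A = π(2.05/2 mm)² = π(1.0250e-03 m)² = 3.301e-06 m²
R₂ = (2.60×10^-8)(43.1)/(3.301e-06) = 0.3395 Ω
R = R₁ + R₂ = 0.3537 Ω
V = IR = 3.98 × 0.3537 = 1.41 V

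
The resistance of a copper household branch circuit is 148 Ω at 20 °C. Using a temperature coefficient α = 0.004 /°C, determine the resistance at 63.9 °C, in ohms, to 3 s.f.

174 Ω

ΔT = 63.9 − 20 = 43.9 °C
R = R₀(1 + αΔT) = 148 × (1 + 0.004×43.9) = 148 × 1.176 = 174 Ω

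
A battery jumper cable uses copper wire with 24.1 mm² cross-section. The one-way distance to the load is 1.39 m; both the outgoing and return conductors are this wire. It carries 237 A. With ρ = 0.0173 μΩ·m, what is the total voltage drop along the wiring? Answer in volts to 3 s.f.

ρ = 0.0173 μΩ·m = 1.73×10^-8 Ω·m
A = 24.1 mm² = 2.410e-05 m²
Total conductor length (both ways) L = 2 × 1.39 = 2.78 m
R = ρL/A = (1.73×10^-8)(2.78)/(2.410e-05) = 0.001996 Ω
V = IR = 237 × 0.001996 = 0.473 V

0.473 V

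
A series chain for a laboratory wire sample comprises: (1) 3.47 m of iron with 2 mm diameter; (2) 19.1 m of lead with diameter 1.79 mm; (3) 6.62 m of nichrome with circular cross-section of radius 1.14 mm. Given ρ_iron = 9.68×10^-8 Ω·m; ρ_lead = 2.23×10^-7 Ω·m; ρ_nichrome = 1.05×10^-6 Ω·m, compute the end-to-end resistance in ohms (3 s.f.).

3.50 Ω

Seg 1: A = π(d/2)² = π(1.0000e-03 m)² = 3.142e-06 m²
R_1 = (9.68×10^-8)(3.47)/(3.142e-06) = 0.1069 Ω
Seg 2: A = π(d/2)² = π(8.9500e-04 m)² = 2.516e-06 m²
R_2 = (2.23×10^-7)(19.1)/(2.516e-06) = 1.693 Ω
Seg 3: A = πr² = π(1.1400e-03 m)² = 4.083e-06 m²
R_3 = (1.05×10^-6)(6.62)/(4.083e-06) = 1.703 Ω
R_total = R_1 + R_2 + R_3 = 3.50 Ω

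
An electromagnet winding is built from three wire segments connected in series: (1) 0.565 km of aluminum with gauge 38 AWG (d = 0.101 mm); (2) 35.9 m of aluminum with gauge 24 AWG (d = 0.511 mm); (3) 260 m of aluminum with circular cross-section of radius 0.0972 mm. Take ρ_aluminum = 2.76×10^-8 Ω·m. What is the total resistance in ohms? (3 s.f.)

2190 Ω

Seg 1: A = π(0.101/2 mm)² = π(5.0500e-05 m)² = 8.012e-09 m²
R_1 = (2.76×10^-8)(565)/(8.012e-09) = 1946 Ω
Seg 2: A = π(0.511/2 mm)² = π(2.5550e-04 m)² = 2.051e-07 m²
R_2 = (2.76×10^-8)(35.9)/(2.051e-07) = 4.831 Ω
Seg 3: A = πr² = π(9.7200e-05 m)² = 2.968e-08 m²
R_3 = (2.76×10^-8)(260)/(2.968e-08) = 241.8 Ω
R_total = R_1 + R_2 + R_3 = 2190 Ω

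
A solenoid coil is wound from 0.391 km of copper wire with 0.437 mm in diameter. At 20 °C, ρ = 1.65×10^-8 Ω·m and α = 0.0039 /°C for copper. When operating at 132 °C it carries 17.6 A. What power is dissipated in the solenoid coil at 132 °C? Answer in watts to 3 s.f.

A = π(d/2)² = π(2.1850e-04 m)² = 1.500e-07 m²
R₍20₎ = ρL/A = (1.65×10^-8)(391)/(1.500e-07) = 43.01 Ω
R₍132₎ = R₍20₎(1 + αΔT) = 43.01 × (1 + 0.0039×112) = 61.8 Ω
P = I²R = (17.6)² × 61.8 = 19100 W

19100 W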